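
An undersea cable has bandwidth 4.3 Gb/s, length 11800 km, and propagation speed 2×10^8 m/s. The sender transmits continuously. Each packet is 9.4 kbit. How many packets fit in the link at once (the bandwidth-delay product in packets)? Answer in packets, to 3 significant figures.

Propagation delay = 11800000 / 200000000 = 0.059 s.
BDP = R × t_prop = 4300000000 × 0.059 = 253700000 bits.
In packets of 9400 bits: 27000 packets.

27000 packets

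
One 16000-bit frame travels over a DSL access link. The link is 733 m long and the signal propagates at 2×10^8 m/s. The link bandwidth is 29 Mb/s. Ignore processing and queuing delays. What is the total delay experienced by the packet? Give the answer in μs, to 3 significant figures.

Transmission delay = L/R = 16000 / 29000000 = 551.724 μs.
Propagation delay = d/s = 733 m / 200000000 m/s = 3.665 μs.
Total = 555 μs.

555 μs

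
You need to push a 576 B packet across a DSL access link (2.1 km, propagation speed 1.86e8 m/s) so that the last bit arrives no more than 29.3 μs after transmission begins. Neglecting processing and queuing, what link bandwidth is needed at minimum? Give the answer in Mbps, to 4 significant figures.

255.9 Mbps

L = 4608 bits.
Propagation delay = 2100 / 186000000 = 11.2903 μs.
Transmission budget = 29.3 − 11.2903 = 18.0097 μs.
R ≥ L / t_tx = 4608 bits / 1.80097e-05 s = 255.9 Mbps.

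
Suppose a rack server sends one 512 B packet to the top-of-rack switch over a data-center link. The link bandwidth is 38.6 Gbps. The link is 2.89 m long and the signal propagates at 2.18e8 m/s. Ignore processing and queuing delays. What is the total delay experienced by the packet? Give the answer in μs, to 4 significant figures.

0.1194 μs

L = 512 × 8 = 4096 bits.
Transmission delay = L/R = 4096 / 38600000000 = 0.106114 μs.
Propagation delay = d/s = 2.89 m / 2.18e+08 m/s = 0.0132569 μs.
Total = 0.1194 μs.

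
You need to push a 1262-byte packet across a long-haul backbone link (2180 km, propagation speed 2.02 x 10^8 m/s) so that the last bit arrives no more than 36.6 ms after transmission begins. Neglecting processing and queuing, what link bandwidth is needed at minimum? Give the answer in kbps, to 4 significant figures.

L = 10096 bits.
Propagation delay = 2180000 / 202000000 = 10.7921 ms.
Transmission budget = 36.6 − 10.7921 = 25.8079 ms.
R ≥ L / t_tx = 10096 bits / 0.0258079 s = 391.2 kbps.

391.2 kbps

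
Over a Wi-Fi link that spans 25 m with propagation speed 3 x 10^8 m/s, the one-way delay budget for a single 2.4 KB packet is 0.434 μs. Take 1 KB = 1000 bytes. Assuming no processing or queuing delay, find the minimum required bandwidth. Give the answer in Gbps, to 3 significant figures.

54.8 Gbps

L = 19200 bits.
Propagation delay = 25 / 300000000 = 0.0833333 μs.
Transmission budget = 0.434 − 0.0833333 = 0.350667 μs.
R ≥ L / t_tx = 19200 bits / 3.50667e-07 s = 54.8 Gbps.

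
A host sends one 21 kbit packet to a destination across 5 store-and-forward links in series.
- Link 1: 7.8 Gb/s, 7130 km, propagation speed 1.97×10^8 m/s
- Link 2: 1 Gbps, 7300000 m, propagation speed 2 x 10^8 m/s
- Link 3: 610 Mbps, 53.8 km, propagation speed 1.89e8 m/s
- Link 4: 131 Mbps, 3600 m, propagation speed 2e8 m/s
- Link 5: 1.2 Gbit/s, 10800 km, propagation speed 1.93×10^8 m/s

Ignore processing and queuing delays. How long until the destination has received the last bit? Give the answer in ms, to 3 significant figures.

129 ms

L = 21000 bits.
Transmission delays (L/R per hop): 0.00269231, 0.021, 0.0344262, 0.160305, 0.0175 ms; sum = 0.235924 ms.
Propagation delays (d/s per hop): 36.1929, 36.5, 0.284656, 0.018, 55.9585 ms; sum = 128.954 ms.
End-to-end = 129 ms.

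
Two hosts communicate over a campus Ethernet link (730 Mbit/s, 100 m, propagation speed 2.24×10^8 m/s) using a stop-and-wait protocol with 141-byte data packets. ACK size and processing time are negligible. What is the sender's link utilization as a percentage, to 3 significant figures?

63.4 %

t_tx = L/R = 1128/730000000 = 1.54521e-06 s.
t_prop = 100/2.24e+08 = 4.46429e-07 s; RTT = 8.92857e-07 s.
Cycle = t_tx + RTT = 2.43806e-06 s.
Utilization = t_tx / cycle = 1.54521e-06/2.43806e-06 = 63.4 %.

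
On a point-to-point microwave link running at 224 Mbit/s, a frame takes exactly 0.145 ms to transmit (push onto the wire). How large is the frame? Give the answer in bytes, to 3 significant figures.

L = R × t_tx = 224000000 b/s × 0.000145 s = 32480 bits.
In bytes: 32480 / 8 = 4060 bytes.

4060 bytes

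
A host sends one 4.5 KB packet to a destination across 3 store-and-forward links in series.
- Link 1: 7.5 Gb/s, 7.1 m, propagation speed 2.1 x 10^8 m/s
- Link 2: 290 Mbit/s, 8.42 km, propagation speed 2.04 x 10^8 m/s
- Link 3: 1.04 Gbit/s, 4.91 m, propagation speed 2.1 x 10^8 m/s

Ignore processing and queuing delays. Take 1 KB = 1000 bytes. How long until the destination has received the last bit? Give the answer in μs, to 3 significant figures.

205 μs

L = 36000 bits.
Transmission delays (L/R per hop): 4.8, 124.138, 34.6154 μs; sum = 163.553 μs.
Propagation delays (d/s per hop): 0.0338095, 41.2745, 0.023381 μs; sum = 41.3317 μs.
End-to-end = 205 μs.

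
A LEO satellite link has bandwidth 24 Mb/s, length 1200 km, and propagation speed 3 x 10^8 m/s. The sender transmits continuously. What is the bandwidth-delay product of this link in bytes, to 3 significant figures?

12000 bytes

Propagation delay = 1200000 / 300000000 = 0.004 s.
BDP = R × t_prop = 24000000 × 0.004 = 96000 bits.
In bytes: 96000/8 = 12000 bytes.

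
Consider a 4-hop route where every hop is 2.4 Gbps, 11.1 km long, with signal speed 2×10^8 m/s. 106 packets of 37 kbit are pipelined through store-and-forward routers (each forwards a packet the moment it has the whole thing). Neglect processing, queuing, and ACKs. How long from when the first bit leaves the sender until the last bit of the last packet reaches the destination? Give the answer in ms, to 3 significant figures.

1.90 ms

Per-hop transmission t_tx = L/R = 37000/2400000000 = 0.0154167 ms.
Per-hop propagation t_prop = 11100/200000000 = 0.0555 ms.
Pipeline fill: first packet needs 4·t_tx to clear all hops; remaining 105 packets each add one t_tx.
Total = (4+106-1)·t_tx + 4·t_prop = 109·0.0154167 + 4·0.0555 = 1.90 ms.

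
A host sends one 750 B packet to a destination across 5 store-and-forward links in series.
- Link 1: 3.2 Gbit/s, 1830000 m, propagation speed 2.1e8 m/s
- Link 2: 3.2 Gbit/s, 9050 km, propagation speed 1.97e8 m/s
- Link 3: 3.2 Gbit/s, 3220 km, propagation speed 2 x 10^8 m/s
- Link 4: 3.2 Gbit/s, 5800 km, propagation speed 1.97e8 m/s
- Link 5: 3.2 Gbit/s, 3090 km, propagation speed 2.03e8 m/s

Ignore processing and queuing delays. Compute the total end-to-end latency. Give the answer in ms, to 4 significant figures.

115.4 ms

L = 750 × 8 = 6000 bits.
Transmission delay per hop = L/R = 6000/3200000000 = 0.001875 ms; 5 hops → 0.009375 ms.
Propagation delays (d/s per hop): 8.71429, 45.9391, 16.1, 29.4416, 15.2217 ms; sum = 115.417 ms.
End-to-end = 115.4 ms.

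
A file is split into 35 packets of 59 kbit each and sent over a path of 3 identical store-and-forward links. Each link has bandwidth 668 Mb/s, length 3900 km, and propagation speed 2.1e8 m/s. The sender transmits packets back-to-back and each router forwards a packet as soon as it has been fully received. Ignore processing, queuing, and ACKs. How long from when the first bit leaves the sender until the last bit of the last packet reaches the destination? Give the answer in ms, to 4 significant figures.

Per-hop transmission t_tx = L/R = 59000/668000000 = 0.0883234 ms.
Per-hop propagation t_prop = 3900000/210000000 = 18.5714 ms.
Pipeline fill: first packet needs 3·t_tx to clear all hops; remaining 34 packets each add one t_tx.
Total = (3+35-1)·t_tx + 3·t_prop = 37·0.0883234 + 3·18.5714 = 58.98 ms.

58.98 ms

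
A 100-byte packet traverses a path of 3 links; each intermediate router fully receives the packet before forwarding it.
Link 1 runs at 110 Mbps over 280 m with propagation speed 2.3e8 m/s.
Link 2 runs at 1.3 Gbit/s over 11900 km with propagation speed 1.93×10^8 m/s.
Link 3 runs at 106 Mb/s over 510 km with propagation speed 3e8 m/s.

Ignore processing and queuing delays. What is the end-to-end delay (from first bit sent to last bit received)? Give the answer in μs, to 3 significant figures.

L = 100 × 8 = 800 bits.
Transmission delays (L/R per hop): 7.27273, 0.615385, 7.54717 μs; sum = 15.4353 μs.
Propagation delays (d/s per hop): 1.21739, 61658, 1700 μs; sum = 63359.2 μs.
End-to-end = 63400 μs.

63400 μs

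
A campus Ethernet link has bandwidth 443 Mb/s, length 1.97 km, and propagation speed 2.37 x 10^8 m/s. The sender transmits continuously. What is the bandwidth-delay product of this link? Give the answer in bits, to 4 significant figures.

Propagation delay = 1970 / 237000000 = 8.31224e-06 s.
BDP = R × t_prop = 443000000 × 8.31224e-06 = 3682.32 bits.

3682 bits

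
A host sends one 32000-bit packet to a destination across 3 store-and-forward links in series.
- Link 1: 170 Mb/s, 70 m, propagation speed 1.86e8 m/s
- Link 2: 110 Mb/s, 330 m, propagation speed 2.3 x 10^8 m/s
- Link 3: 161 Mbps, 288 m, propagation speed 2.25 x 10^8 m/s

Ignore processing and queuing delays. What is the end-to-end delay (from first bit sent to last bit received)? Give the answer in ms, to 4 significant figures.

0.6810 ms

Transmission delays (L/R per hop): 0.188235, 0.290909, 0.198758 ms; sum = 0.677902 ms.
Propagation delays (d/s per hop): 0.000376344, 0.00143478, 0.00128 ms; sum = 0.00309113 ms.
End-to-end = 0.6810 ms.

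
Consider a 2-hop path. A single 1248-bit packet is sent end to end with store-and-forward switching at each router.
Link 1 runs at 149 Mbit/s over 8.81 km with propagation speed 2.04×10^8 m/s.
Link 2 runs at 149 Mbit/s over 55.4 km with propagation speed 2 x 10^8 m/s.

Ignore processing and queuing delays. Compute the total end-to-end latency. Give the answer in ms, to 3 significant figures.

Transmission delay per hop = L/R = 1248/149000000 = 0.00837584 ms; 2 hops → 0.0167517 ms.
Propagation delays (d/s per hop): 0.0431863, 0.277 ms; sum = 0.320186 ms.
End-to-end = 0.337 ms.

0.337 ms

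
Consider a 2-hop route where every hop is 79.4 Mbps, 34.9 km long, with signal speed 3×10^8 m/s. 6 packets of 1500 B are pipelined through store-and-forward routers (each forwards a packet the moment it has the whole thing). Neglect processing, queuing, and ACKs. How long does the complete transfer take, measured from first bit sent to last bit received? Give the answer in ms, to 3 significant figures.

Per-hop transmission t_tx = L/R = 12000/79400000 = 0.151134 ms.
Per-hop propagation t_prop = 34900/300000000 = 0.116333 ms.
Pipeline fill: first packet needs 2·t_tx to clear all hops; remaining 5 packets each add one t_tx.
Total = (2+6-1)·t_tx + 2·t_prop = 7·0.151134 + 2·0.116333 = 1.29 ms.

1.29 ms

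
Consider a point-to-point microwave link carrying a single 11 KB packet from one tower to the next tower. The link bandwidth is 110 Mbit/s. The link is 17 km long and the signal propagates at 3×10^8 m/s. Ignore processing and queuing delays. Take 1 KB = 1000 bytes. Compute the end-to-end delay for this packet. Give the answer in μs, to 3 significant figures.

L = 88000 bits.
Transmission delay = L/R = 88000 / 110000000 = 800 μs.
Propagation delay = d/s = 17000 m / 300000000 m/s = 56.6667 μs.
Total = 857 μs.

857 μs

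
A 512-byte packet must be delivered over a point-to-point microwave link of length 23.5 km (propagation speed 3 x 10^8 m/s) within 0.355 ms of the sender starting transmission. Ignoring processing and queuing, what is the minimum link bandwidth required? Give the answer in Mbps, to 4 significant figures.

14.80 Mbps

L = 4096 bits.
Propagation delay = 23500 / 300000000 = 0.0783333 ms.
Transmission budget = 0.355 − 0.0783333 = 0.276667 ms.
R ≥ L / t_tx = 4096 bits / 0.000276667 s = 14.80 Mbps.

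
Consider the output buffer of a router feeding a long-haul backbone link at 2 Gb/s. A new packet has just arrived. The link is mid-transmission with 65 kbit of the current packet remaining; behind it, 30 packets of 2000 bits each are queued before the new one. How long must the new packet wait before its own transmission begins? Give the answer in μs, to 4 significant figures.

Each queued packet: L/R = 2000/2000000000 = 1 μs.
30 queued → 30 μs.
Plus remaining 65000 bits of current packet: 32.5 μs.
Queuing delay = 62.50 μs.

62.50 μs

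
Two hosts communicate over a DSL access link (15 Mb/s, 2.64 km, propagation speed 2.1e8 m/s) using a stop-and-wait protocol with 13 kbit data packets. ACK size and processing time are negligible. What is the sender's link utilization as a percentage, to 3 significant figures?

97.2 %

t_tx = L/R = 13000/15000000 = 0.000866667 s.
t_prop = 2640/210000000 = 1.25714e-05 s; RTT = 2.51429e-05 s.
Cycle = t_tx + RTT = 0.00089181 s.
Utilization = t_tx / cycle = 0.000866667/0.00089181 = 97.2 %.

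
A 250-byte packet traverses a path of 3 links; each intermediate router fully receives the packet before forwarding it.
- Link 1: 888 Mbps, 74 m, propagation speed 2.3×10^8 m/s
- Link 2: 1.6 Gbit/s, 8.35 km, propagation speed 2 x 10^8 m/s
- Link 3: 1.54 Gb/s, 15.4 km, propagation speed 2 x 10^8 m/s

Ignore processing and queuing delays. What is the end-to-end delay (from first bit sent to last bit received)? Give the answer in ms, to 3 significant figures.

L = 250 × 8 = 2000 bits.
Transmission delays (L/R per hop): 0.00225225, 0.00125, 0.0012987 ms; sum = 0.00480095 ms.
Propagation delays (d/s per hop): 0.000321739, 0.04175, 0.077 ms; sum = 0.119072 ms.
End-to-end = 0.124 ms.

0.124 ms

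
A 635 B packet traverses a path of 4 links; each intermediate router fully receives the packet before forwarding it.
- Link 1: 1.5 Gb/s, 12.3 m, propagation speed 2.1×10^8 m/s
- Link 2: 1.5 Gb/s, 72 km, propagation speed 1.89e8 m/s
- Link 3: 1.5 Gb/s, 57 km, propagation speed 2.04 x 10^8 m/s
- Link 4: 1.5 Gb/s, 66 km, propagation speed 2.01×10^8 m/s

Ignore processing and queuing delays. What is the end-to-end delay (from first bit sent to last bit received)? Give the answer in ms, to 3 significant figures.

1.00 ms

L = 635 × 8 = 5080 bits.
Transmission delay per hop = L/R = 5080/1500000000 = 0.00338667 ms; 4 hops → 0.0135467 ms.
Propagation delays (d/s per hop): 5.85714e-05, 0.380952, 0.279412, 0.328358 ms; sum = 0.988781 ms.
End-to-end = 1.00 ms.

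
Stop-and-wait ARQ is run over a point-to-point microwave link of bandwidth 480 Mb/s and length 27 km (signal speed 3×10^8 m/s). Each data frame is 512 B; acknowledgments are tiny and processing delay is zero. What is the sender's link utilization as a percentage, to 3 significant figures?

4.53 %

t_tx = L/R = 4096/480000000 = 8.53333e-06 s.
t_prop = 27000/300000000 = 9e-05 s; RTT = 0.00018 s.
Cycle = t_tx + RTT = 0.000188533 s.
Utilization = t_tx / cycle = 8.53333e-06/0.000188533 = 4.53 %.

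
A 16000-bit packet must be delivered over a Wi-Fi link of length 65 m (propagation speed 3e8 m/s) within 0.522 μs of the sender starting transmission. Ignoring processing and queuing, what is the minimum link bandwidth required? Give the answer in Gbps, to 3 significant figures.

52.4 Gbps

Propagation delay = 65 / 300000000 = 0.216667 μs.
Transmission budget = 0.522 − 0.216667 = 0.305333 μs.
R ≥ L / t_tx = 16000 bits / 3.05333e-07 s = 52.4 Gbps.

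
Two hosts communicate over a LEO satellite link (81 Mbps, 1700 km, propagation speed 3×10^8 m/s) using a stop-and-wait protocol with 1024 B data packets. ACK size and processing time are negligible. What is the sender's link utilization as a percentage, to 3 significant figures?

t_tx = L/R = 8192/81000000 = 0.000101136 s.
t_prop = 1700000/300000000 = 0.00566667 s; RTT = 0.0113333 s.
Cycle = t_tx + RTT = 0.0114345 s.
Utilization = t_tx / cycle = 0.000101136/0.0114345 = 0.884 %.

0.884 %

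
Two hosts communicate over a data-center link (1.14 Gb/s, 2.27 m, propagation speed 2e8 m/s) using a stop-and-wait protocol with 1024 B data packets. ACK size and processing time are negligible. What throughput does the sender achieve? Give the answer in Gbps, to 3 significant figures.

1.14 Gbps

t_tx = L/R = 8192/1140000000 = 7.18596e-06 s.
t_prop = 2.27/200000000 = 1.135e-08 s; RTT = 2.27e-08 s.
Cycle = t_tx + RTT = 7.20866e-06 s.
Throughput = L / cycle = 8192 / 7.20866e-06 = 1.14 Gbps.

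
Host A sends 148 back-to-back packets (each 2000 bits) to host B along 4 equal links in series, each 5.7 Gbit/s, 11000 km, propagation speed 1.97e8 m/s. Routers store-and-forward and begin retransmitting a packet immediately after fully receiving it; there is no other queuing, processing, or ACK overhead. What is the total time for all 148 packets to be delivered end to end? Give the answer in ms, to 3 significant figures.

Per-hop transmission t_tx = L/R = 2000/5700000000 = 0.000350877 ms.
Per-hop propagation t_prop = 11000000/197000000 = 55.8376 ms.
Pipeline fill: first packet needs 4·t_tx to clear all hops; remaining 147 packets each add one t_tx.
Total = (4+148-1)·t_tx + 4·t_prop = 151·0.000350877 + 4·55.8376 = 223 ms.

223 ms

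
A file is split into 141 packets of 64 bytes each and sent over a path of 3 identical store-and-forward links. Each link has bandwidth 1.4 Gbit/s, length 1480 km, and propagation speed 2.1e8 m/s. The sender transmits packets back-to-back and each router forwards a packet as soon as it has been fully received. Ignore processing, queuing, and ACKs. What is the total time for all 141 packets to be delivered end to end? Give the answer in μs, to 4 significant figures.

21200 μs

Per-hop transmission t_tx = L/R = 512/1400000000 = 0.365714 μs.
Per-hop propagation t_prop = 1480000/210000000 = 7047.62 μs.
Pipeline fill: first packet needs 3·t_tx to clear all hops; remaining 140 packets each add one t_tx.
Total = (3+141-1)·t_tx + 3·t_prop = 143·0.365714 + 3·7047.62 = 21200 μs.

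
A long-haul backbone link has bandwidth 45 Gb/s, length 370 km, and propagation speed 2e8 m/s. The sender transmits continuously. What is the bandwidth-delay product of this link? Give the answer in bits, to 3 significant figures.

83300000 bits

Propagation delay = 370000 / 200000000 = 0.00185 s.
BDP = R × t_prop = 45000000000 × 0.00185 = 83250000 bits.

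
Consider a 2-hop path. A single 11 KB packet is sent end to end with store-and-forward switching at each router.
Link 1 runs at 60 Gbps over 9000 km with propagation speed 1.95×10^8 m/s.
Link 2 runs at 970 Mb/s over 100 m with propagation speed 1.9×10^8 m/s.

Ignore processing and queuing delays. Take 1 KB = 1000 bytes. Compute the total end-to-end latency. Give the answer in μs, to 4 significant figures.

46250 μs

L = 88000 bits.
Transmission delays (L/R per hop): 1.46667, 90.7216 μs; sum = 92.1883 μs.
Propagation delays (d/s per hop): 46153.8, 0.526316 μs; sum = 46154.4 μs.
End-to-end = 46250 μs.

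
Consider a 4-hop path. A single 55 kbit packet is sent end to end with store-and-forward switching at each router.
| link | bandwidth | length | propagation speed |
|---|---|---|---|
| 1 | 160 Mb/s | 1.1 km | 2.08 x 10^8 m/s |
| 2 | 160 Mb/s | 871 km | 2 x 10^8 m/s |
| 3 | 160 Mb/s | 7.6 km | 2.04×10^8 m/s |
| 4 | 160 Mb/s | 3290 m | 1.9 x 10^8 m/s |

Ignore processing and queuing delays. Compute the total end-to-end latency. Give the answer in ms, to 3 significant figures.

L = 55000 bits.
Transmission delay per hop = L/R = 55000/160000000 = 0.34375 ms; 4 hops → 1.375 ms.
Propagation delays (d/s per hop): 0.00528846, 4.355, 0.0372549, 0.0173158 ms; sum = 4.41486 ms.
End-to-end = 5.79 ms.

5.79 ms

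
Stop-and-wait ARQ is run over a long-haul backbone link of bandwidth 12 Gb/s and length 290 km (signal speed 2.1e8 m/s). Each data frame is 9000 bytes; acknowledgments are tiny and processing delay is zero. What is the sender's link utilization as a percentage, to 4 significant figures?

t_tx = L/R = 72000/12000000000 = 6e-06 s.
t_prop = 290000/210000000 = 0.00138095 s; RTT = 0.0027619 s.
Cycle = t_tx + RTT = 0.0027679 s.
Utilization = t_tx / cycle = 6e-06/0.0027679 = 0.2168 %.

0.2168 %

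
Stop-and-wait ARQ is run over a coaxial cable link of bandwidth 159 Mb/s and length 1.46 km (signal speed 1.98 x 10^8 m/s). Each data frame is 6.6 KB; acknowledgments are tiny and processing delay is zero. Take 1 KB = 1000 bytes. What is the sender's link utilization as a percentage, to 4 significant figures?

t_tx = L/R = 52800/159000000 = 0.000332075 s.
t_prop = 1460/198000000 = 7.37374e-06 s; RTT = 1.47475e-05 s.
Cycle = t_tx + RTT = 0.000346823 s.
Utilization = t_tx / cycle = 0.000332075/0.000346823 = 95.75 %.

95.75 %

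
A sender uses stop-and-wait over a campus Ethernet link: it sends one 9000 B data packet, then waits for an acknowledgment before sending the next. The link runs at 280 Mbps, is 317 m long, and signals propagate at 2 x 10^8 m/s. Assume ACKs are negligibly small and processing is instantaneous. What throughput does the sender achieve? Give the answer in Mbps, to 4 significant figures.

t_tx = L/R = 72000/280000000 = 0.000257143 s.
t_prop = 317/200000000 = 1.585e-06 s; RTT = 3.17e-06 s.
Cycle = t_tx + RTT = 0.000260313 s.
Throughput = L / cycle = 72000 / 0.000260313 = 276.6 Mbps.

276.6 Mbps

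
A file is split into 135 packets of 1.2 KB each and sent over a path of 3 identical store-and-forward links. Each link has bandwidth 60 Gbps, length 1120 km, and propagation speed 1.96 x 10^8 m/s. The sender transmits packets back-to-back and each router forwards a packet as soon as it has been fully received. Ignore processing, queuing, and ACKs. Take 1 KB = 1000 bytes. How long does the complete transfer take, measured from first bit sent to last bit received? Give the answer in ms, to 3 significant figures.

17.2 ms

Per-hop transmission t_tx = L/R = 9600/60000000000 = 0.00016 ms.
Per-hop propagation t_prop = 1120000/196000000 = 5.71429 ms.
Pipeline fill: first packet needs 3·t_tx to clear all hops; remaining 134 packets each add one t_tx.
Total = (3+135-1)·t_tx + 3·t_prop = 137·0.00016 + 3·5.71429 = 17.2 ms.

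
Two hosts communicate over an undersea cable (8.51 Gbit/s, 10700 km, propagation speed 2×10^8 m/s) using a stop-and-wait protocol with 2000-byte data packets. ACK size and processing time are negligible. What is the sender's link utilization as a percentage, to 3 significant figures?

t_tx = L/R = 16000/8510000000 = 1.88014e-06 s.
t_prop = 10700000/200000000 = 0.0535 s; RTT = 0.107 s.
Cycle = t_tx + RTT = 0.107002 s.
Utilization = t_tx / cycle = 1.88014e-06/0.107002 = 0.00176 %.

0.00176 %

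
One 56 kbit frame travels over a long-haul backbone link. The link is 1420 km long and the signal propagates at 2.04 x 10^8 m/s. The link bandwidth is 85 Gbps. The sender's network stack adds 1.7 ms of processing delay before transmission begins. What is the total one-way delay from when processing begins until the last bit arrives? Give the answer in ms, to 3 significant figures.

L = 56000 bits.
Transmission delay = L/R = 56000 / 85000000000 = 0.000658824 ms.
Propagation delay = d/s = 1420000 m / 204000000 m/s = 6.96078 ms.
Plus processing delay 1.7 ms = 1.7 ms.
Total = 8.66 ms.

8.66 ms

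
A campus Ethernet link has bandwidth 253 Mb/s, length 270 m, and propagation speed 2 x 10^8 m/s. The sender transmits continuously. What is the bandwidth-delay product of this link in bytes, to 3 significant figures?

Propagation delay = 270 / 200000000 = 1.35e-06 s.
BDP = R × t_prop = 253000000 × 1.35e-06 = 341.55 bits.
In bytes: 341.55/8 = 42.7 bytes.

42.7 bytes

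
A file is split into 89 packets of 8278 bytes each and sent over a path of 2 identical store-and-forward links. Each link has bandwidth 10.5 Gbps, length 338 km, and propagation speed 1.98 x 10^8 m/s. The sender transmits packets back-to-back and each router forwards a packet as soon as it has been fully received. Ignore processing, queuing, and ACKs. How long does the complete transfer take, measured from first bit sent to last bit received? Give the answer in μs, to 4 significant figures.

3982 μs

Per-hop transmission t_tx = L/R = 66224/10500000000 = 6.30705 μs.
Per-hop propagation t_prop = 338000/198000000 = 1707.07 μs.
Pipeline fill: first packet needs 2·t_tx to clear all hops; remaining 88 packets each add one t_tx.
Total = (2+89-1)·t_tx + 2·t_prop = 90·6.30705 + 2·1707.07 = 3982 μs.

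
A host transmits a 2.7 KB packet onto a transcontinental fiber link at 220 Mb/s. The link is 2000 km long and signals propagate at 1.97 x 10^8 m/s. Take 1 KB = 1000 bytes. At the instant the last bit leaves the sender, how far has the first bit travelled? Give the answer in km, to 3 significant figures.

t_tx = L/R = 21600/220000000 = 9.81818e-05 s.
Distance = s × t_tx = 197000000 × 9.81818e-05 = 19.3 km.

19.3 km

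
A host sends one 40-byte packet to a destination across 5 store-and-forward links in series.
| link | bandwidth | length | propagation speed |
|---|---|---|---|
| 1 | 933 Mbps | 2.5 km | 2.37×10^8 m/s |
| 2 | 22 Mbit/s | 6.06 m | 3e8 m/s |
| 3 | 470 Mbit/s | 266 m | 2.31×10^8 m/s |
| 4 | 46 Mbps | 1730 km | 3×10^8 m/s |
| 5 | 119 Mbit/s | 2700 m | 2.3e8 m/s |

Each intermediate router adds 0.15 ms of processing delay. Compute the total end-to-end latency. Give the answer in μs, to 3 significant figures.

6420 μs

L = 40 × 8 = 320 bits.
Transmission delays (L/R per hop): 0.34298, 14.5455, 0.680851, 6.95652, 2.68908 μs; sum = 25.2149 μs.
Propagation delays (d/s per hop): 10.5485, 0.0202, 1.15152, 5766.67, 11.7391 μs; sum = 5790.13 μs.
Processing at 4 router(s): 4 × 0.15 ms = 600 μs.
End-to-end = 6420 μs.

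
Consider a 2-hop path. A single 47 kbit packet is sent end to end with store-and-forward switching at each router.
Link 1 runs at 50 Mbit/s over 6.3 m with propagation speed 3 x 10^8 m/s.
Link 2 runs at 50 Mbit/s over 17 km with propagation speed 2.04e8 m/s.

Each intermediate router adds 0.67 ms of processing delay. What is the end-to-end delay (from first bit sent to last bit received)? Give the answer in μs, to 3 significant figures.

2630 μs

L = 47000 bits.
Transmission delay per hop = L/R = 47000/50000000 = 940 μs; 2 hops → 1880 μs.
Propagation delays (d/s per hop): 0.021, 83.3333 μs; sum = 83.3543 μs.
Processing at 1 router(s): 1 × 0.67 ms = 670 μs.
End-to-end = 2630 μs.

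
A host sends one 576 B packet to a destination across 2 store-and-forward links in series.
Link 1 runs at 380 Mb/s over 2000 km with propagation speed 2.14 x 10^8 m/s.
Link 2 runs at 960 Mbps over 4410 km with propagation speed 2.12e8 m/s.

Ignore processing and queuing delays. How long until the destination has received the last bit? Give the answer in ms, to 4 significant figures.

L = 576 × 8 = 4608 bits.
Transmission delays (L/R per hop): 0.0121263, 0.0048 ms; sum = 0.0169263 ms.
Propagation delays (d/s per hop): 9.34579, 20.8019 ms; sum = 30.1477 ms.
End-to-end = 30.16 ms.

30.16 ms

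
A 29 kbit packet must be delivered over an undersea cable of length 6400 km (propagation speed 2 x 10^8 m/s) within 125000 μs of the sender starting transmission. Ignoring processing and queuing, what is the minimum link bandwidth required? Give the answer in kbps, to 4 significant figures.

311.8 kbps

Propagation delay = 6400000 / 200000000 = 32000 μs.
Transmission budget = 125000 − 32000 = 93000 μs.
R ≥ L / t_tx = 29000 bits / 0.093 s = 311.8 kbps.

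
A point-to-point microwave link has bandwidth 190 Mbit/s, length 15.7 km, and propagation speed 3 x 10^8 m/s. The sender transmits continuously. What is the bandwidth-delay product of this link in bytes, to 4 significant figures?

Propagation delay = 15700 / 300000000 = 5.23333e-05 s.
BDP = R × t_prop = 190000000 × 5.23333e-05 = 9943.33 bits.
In bytes: 9943.33/8 = 1243 bytes.

1243 bytes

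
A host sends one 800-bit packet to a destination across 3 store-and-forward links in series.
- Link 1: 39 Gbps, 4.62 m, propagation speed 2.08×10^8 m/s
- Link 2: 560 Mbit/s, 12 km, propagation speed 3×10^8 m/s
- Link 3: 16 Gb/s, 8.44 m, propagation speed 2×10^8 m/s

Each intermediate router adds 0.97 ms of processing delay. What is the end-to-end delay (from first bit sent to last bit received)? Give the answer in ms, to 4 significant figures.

Transmission delays (L/R per hop): 2.05128e-05, 0.00142857, 5e-05 ms; sum = 0.00149908 ms.
Propagation delays (d/s per hop): 2.22115e-05, 0.04, 4.22e-05 ms; sum = 0.0400644 ms.
Processing at 2 router(s): 2 × 0.97 ms = 1.94 ms.
End-to-end = 1.982 ms.

1.982 ms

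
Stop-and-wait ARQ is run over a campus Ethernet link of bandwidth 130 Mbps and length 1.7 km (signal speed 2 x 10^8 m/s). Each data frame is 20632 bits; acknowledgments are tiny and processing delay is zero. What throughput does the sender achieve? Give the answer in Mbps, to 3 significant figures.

117 Mbps

t_tx = L/R = 20632/130000000 = 0.000158708 s.
t_prop = 1700/200000000 = 8.5e-06 s; RTT = 1.7e-05 s.
Cycle = t_tx + RTT = 0.000175708 s.
Throughput = L / cycle = 20632 / 0.000175708 = 117 Mbps.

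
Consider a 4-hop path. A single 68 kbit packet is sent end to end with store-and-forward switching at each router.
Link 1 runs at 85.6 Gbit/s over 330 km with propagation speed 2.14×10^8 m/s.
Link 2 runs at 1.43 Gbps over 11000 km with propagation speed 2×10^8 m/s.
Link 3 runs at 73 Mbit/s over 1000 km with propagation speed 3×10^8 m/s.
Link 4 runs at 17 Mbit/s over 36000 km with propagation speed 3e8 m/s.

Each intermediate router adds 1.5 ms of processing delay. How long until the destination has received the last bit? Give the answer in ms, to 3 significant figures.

L = 68000 bits.
Transmission delays (L/R per hop): 0.000794393, 0.0475524, 0.931507, 4 ms; sum = 4.97985 ms.
Propagation delays (d/s per hop): 1.54206, 55, 3.33333, 120 ms; sum = 179.875 ms.
Processing at 3 router(s): 3 × 1.5 ms = 4.5 ms.
End-to-end = 189 ms.

189 ms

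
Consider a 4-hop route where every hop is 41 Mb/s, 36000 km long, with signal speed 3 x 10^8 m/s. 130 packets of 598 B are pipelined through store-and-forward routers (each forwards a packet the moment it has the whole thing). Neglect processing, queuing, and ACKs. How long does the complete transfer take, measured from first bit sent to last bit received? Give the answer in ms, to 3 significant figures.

Per-hop transmission t_tx = L/R = 4784/41000000 = 0.116683 ms.
Per-hop propagation t_prop = 36000000/300000000 = 120 ms.
Pipeline fill: first packet needs 4·t_tx to clear all hops; remaining 129 packets each add one t_tx.
Total = (4+130-1)·t_tx + 4·t_prop = 133·0.116683 + 4·120 = 496 ms.

496 ms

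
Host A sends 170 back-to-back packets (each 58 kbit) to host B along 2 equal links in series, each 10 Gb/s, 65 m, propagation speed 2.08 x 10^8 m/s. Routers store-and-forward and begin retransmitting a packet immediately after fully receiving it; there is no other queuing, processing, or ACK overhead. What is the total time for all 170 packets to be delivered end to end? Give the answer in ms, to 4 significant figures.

Per-hop transmission t_tx = L/R = 58000/10000000000 = 0.0058 ms.
Per-hop propagation t_prop = 65/208000000 = 0.0003125 ms.
Pipeline fill: first packet needs 2·t_tx to clear all hops; remaining 169 packets each add one t_tx.
Total = (2+170-1)·t_tx + 2·t_prop = 171·0.0058 + 2·0.0003125 = 0.9924 ms.

0.9924 ms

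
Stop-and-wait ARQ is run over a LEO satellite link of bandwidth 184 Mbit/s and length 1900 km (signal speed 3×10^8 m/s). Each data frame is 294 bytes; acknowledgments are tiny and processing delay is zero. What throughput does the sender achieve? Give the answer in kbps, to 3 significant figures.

185 kbps

t_tx = L/R = 2352/184000000 = 1.27826e-05 s.
t_prop = 1900000/300000000 = 0.00633333 s; RTT = 0.0126667 s.
Cycle = t_tx + RTT = 0.0126794 s.
Throughput = L / cycle = 2352 / 0.0126794 = 185 kbps.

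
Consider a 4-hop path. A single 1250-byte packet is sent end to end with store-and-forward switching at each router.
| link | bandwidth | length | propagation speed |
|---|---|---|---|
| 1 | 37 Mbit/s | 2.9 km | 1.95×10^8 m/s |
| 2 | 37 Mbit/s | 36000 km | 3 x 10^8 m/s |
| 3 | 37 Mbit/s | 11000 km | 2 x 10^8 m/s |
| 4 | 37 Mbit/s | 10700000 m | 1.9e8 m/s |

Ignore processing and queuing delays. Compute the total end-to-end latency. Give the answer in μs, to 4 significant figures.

232400 μs

L = 1250 × 8 = 10000 bits.
Transmission delay per hop = L/R = 10000/37000000 = 270.27 μs; 4 hops → 1081.08 μs.
Propagation delays (d/s per hop): 14.8718, 120000, 55000, 56315.8 μs; sum = 231331 μs.
End-to-end = 232400 μs.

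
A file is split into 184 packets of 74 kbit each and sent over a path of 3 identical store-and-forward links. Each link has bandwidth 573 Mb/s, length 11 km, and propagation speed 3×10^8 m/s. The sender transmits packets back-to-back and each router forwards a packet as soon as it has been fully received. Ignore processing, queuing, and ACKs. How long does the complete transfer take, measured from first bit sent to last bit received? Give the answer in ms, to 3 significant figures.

24.1 ms

Per-hop transmission t_tx = L/R = 74000/573000000 = 0.129145 ms.
Per-hop propagation t_prop = 11000/300000000 = 0.0366667 ms.
Pipeline fill: first packet needs 3·t_tx to clear all hops; remaining 183 packets each add one t_tx.
Total = (3+184-1)·t_tx + 3·t_prop = 186·0.129145 + 3·0.0366667 = 24.1 ms.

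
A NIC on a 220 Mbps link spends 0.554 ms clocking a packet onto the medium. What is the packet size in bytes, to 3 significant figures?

L = R × t_tx = 220000000 b/s × 0.000554 s = 121880 bits.
In bytes: 121880 / 8 = 15200 bytes.

15200 bytes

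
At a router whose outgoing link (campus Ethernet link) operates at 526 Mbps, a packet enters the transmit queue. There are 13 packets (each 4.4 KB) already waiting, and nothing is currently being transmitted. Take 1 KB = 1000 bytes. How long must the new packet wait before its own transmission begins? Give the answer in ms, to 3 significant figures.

Each queued packet: L/R = 35200/526000000 = 0.0669202 ms.
13 queued → 0.869962 ms.
Queuing delay = 0.870 ms.

0.870 ms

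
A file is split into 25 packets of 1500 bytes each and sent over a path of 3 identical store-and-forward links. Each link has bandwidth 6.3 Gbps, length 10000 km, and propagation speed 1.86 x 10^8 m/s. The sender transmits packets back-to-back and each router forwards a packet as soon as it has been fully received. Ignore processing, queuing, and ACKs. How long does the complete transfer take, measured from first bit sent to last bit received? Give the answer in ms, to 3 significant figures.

Per-hop transmission t_tx = L/R = 12000/6300000000 = 0.00190476 ms.
Per-hop propagation t_prop = 10000000/186000000 = 53.7634 ms.
Pipeline fill: first packet needs 3·t_tx to clear all hops; remaining 24 packets each add one t_tx.
Total = (3+25-1)·t_tx + 3·t_prop = 27·0.00190476 + 3·53.7634 = 161 ms.

161 ms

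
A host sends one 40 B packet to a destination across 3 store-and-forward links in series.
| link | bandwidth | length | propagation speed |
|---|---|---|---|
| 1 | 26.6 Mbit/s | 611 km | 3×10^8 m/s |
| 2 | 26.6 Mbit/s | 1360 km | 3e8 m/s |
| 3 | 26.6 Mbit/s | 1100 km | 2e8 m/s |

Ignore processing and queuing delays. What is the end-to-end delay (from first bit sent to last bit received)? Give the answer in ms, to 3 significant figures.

12.1 ms

L = 40 × 8 = 320 bits.
Transmission delay per hop = L/R = 320/26600000 = 0.0120301 ms; 3 hops → 0.0360902 ms.
Propagation delays (d/s per hop): 2.03667, 4.53333, 5.5 ms; sum = 12.07 ms.
End-to-end = 12.1 ms.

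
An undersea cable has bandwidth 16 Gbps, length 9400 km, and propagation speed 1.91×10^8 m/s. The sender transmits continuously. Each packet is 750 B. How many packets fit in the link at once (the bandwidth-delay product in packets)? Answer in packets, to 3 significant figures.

Propagation delay = 9400000 / 191000000 = 0.0492147 s.
BDP = R × t_prop = 16000000000 × 0.0492147 = 787435000 bits.
In packets of 6000 bits: 131000 packets.

131000 packets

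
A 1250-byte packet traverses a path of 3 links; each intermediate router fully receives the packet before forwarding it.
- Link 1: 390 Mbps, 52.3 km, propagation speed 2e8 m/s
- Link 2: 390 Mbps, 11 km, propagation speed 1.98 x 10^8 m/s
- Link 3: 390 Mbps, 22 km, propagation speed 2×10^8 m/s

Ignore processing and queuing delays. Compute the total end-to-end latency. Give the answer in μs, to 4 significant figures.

504.0 μs

L = 1250 × 8 = 10000 bits.
Transmission delay per hop = L/R = 10000/390000000 = 25.641 μs; 3 hops → 76.9231 μs.
Propagation delays (d/s per hop): 261.5, 55.5556, 110 μs; sum = 427.056 μs.
End-to-end = 504.0 μs.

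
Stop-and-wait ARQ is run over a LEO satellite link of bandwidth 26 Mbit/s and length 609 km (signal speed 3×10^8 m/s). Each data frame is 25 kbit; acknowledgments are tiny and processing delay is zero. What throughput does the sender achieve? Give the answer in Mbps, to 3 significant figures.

4.98 Mbps

t_tx = L/R = 25000/26000000 = 0.000961538 s.
t_prop = 609000/300000000 = 0.00203 s; RTT = 0.00406 s.
Cycle = t_tx + RTT = 0.00502154 s.
Throughput = L / cycle = 25000 / 0.00502154 = 4.98 Mbps.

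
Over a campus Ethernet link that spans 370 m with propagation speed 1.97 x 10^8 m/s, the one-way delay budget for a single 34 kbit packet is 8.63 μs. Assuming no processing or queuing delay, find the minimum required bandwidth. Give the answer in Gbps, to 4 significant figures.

5.036 Gbps

Propagation delay = 370 / 197000000 = 1.87817 μs.
Transmission budget = 8.63 − 1.87817 = 6.75183 μs.
R ≥ L / t_tx = 34000 bits / 6.75183e-06 s = 5.036 Gbps.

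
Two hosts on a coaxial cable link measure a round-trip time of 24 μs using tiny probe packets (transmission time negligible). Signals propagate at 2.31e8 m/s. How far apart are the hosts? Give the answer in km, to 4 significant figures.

2.772 km

One-way propagation = RTT/2 = 12 μs.
d = s × t = 231000000 × 1.2e-05 = 2.772 km.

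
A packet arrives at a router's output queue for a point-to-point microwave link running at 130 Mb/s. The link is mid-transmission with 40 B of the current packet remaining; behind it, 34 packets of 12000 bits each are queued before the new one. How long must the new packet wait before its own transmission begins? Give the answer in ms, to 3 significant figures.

Each queued packet: L/R = 12000/130000000 = 0.0923077 ms.
34 queued → 3.13846 ms.
Plus remaining 320 bits of current packet: 0.00246154 ms.
Queuing delay = 3.14 ms.

3.14 ms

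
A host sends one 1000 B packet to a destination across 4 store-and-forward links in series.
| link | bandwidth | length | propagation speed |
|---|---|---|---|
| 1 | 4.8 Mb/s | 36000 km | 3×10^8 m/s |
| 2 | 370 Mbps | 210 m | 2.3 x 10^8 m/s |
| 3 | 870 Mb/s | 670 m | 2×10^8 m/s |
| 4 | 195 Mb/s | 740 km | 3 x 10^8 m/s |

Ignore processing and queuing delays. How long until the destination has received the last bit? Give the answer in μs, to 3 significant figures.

124000 μs

L = 1000 × 8 = 8000 bits.
Transmission delays (L/R per hop): 1666.67, 21.6216, 9.1954, 41.0256 μs; sum = 1738.51 μs.
Propagation delays (d/s per hop): 120000, 0.913043, 3.35, 2466.67 μs; sum = 122471 μs.
End-to-end = 124000 μs.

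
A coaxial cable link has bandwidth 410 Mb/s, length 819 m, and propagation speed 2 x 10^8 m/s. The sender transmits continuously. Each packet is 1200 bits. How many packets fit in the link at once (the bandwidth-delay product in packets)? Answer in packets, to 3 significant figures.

Propagation delay = 819 / 200000000 = 4.095e-06 s.
BDP = R × t_prop = 410000000 × 4.095e-06 = 1678.95 bits.
In packets of 1200 bits: 1.40 packets.

1.40 packets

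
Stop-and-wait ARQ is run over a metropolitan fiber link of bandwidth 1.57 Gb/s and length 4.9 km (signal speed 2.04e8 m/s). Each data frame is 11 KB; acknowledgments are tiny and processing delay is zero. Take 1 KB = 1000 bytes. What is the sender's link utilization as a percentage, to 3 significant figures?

53.8 %

t_tx = L/R = 88000/1570000000 = 5.6051e-05 s.
t_prop = 4900/204000000 = 2.40196e-05 s; RTT = 4.80392e-05 s.
Cycle = t_tx + RTT = 0.00010409 s.
Utilization = t_tx / cycle = 5.6051e-05/0.00010409 = 53.8 %.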